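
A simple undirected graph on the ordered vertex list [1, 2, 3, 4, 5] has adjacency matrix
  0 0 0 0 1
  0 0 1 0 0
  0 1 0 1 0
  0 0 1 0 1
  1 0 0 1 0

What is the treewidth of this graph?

1

A width-1 tree decomposition is:
Bags: B1 = {2, 3}  B2 = {3, 4}  B3 = {4, 5}  B4 = {1, 5}
Tree: B1–B2, B2–B3, B3–B4
Every bag has size at most 2, so the width is 2 − 1 = 1 and tw(G) ≤ 1. Any graph with an edge has treewidth ≥ 1, and G has the edge 2–3. Hence tw(G) = 1 exactly.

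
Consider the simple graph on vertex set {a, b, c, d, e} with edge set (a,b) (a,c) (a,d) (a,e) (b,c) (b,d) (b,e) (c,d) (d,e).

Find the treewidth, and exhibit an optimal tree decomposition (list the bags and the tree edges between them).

The largest bag has 4 vertices, giving width 3; this decomposition certifies tw(G) ≤ 3. Conversely, {a, b, d, e} is a clique of size 4, and the vertices of any clique must share a bag in every tree decomposition; so some bag has ≥ 4 vertices and tw(G) ≥ 3. Hence tw(G) = 3 exactly.

Treewidth 3.
Bags: B1 = {a, b, c, d}  B2 = {a, b, d, e}
Tree: B1–B2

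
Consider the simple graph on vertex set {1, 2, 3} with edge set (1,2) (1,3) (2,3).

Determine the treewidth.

A width-2 tree decomposition is:
Bags: B1 = {1, 2, 3}
Tree: (single bag)
With just one bag of size 3, the width is 3 − 1 = 2, so tw(G) ≤ 2. Conversely, {1, 2, 3} is a clique of size 3, and the vertices of any clique must share a bag in every tree decomposition; so some bag has ≥ 3 vertices and tw(G) ≥ 2. Therefore the treewidth is 2.

2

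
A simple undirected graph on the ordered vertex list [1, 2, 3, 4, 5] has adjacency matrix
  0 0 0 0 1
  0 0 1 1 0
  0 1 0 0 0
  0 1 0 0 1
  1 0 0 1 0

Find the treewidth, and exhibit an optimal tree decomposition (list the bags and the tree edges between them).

Treewidth 1.
One optimal decomposition is:
Bags: B1 = {1, 5}  B2 = {4, 5}  B3 = {2, 4}  B4 = {2, 3}
Tree: B1–B2, B2–B3, B3–B4

Every bag has size at most 2, so the width is 2 − 1 = 1 and tw(G) ≤ 1. G has an edge, so its treewidth is at least 1. Therefore the treewidth is 1.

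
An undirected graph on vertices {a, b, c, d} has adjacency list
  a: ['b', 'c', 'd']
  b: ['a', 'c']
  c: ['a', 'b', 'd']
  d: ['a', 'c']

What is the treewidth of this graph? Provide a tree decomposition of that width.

The largest bag has 3 vertices, giving width 2; this decomposition certifies tw(G) ≤ 2. Conversely, {a, c, d} is a clique of size 3, and the vertices of any clique must share a bag in every tree decomposition; so some bag has ≥ 3 vertices and tw(G) ≥ 2. Therefore the treewidth is 2.

Treewidth 2.
One optimal decomposition is:
Bags: B1 = {a, b, c}  B2 = {a, c, d}
Tree: B1–B2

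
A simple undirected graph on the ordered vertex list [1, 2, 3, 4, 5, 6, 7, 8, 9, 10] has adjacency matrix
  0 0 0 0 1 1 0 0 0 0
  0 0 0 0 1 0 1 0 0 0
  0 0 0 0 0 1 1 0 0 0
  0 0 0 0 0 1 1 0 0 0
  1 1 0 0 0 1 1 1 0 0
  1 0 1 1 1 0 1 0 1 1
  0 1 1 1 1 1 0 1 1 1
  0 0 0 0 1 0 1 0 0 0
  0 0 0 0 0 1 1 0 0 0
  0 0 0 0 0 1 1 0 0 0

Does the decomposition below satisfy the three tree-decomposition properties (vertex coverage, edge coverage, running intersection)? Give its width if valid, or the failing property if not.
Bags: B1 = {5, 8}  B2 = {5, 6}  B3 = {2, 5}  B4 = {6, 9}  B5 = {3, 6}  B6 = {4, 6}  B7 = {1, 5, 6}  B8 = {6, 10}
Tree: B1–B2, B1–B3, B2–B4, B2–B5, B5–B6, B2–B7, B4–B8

No — vertex 7 appears in no bag.

A tree decomposition must satisfy three properties: every vertex lies in some bag; for every edge, both endpoints lie together in some bag; and for every vertex, the bags containing it form a connected subtree. Here vertex 7 appears in no bag, so the decomposition is invalid.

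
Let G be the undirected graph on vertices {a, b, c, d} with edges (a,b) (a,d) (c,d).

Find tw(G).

A width-1 tree decomposition is:
Bags: B1 = {c, d}  B2 = {a, d}  B3 = {a, b}
Tree: B1–B2, B2–B3
Every bag has size at most 2, so the width is 2 − 1 = 1 and tw(G) ≤ 1. Since G has at least one edge (e.g. c–d), it is not an edgeless graph, so tw(G) ≥ 1. Therefore the treewidth is 1.

1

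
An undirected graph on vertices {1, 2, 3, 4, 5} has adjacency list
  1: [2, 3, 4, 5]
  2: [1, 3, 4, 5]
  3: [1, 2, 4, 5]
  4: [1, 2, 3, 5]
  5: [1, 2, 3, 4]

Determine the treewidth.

A width-4 tree decomposition is:
Bags: B1 = {1, 2, 3, 4, 5}
Tree: (single bag)
A single bag containing all 5 vertices is trivially a valid decomposition of width 4. For the lower bound, the 5 vertices {1, 2, 3, 4, 5} are pairwise adjacent, and any tree decomposition puts a clique entirely inside one bag — forcing width ≥ 4. Combining the bounds, tw(G) = 4.

4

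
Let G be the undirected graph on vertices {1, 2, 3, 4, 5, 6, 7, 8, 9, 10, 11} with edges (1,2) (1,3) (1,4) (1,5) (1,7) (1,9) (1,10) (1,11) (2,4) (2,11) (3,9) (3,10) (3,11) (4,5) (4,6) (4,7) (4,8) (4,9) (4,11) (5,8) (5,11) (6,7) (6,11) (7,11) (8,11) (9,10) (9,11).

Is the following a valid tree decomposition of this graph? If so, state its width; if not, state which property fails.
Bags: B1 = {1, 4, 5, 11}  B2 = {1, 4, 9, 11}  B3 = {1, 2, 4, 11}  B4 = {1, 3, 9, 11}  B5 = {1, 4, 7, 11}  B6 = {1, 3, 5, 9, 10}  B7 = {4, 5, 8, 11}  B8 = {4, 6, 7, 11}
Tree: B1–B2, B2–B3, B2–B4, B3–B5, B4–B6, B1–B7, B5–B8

A tree decomposition must satisfy three properties: every vertex lies in some bag; for every edge, both endpoints lie together in some bag; and for every vertex, the bags containing it form a connected subtree. Here bags containing vertex 5 are not connected in the tree, so the decomposition is invalid.

No — bags containing vertex 5 are not connected in the tree.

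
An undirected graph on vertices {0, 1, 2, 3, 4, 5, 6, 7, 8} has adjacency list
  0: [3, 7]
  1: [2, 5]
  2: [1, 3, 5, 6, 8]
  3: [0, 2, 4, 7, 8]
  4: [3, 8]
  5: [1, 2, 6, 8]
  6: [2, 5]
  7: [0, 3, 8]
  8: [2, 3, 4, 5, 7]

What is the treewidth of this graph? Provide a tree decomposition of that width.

Treewidth 2.
One such decomposition:
Bags: B1 = {2, 3, 8}  B2 = {2, 5, 8}  B3 = {3, 7, 8}  B4 = {2, 5, 6}  B5 = {0, 3, 7}  B6 = {1, 2, 5}  B7 = {3, 4, 8}
Tree: B1–B2, B1–B3, B2–B4, B3–B5, B2–B6, B3–B7

The largest bag has 3 vertices, giving width 2; this decomposition certifies tw(G) ≤ 2. On the other hand G contains the 3-clique {0, 3, 7}. A clique must lie in a single bag of any decomposition, so no decomposition can have width below 2. Hence tw(G) = 2 exactly.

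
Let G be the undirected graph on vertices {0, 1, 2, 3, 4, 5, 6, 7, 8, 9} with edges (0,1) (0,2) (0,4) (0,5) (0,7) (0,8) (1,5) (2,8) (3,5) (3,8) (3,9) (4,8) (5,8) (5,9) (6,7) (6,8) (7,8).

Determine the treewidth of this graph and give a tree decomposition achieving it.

Each bag holds 3 vertices, so the decomposition has width 2, which upper-bounds the treewidth. On the other hand G contains the 3-clique {0, 2, 8}. A clique must lie in a single bag of any decomposition, so no decomposition can have width below 2. The upper and lower bounds meet at 2, so that is the treewidth.

Treewidth 2.
Bags: B1 = {3, 5, 8}  B2 = {0, 5, 8}  B3 = {0, 7, 8}  B4 = {6, 7, 8}  B5 = {3, 5, 9}  B6 = {0, 4, 8}  B7 = {0, 1, 5}  B8 = {0, 2, 8}
Tree: B1–B2, B2–B3, B3–B4, B1–B5, B2–B6, B2–B7, B6–B8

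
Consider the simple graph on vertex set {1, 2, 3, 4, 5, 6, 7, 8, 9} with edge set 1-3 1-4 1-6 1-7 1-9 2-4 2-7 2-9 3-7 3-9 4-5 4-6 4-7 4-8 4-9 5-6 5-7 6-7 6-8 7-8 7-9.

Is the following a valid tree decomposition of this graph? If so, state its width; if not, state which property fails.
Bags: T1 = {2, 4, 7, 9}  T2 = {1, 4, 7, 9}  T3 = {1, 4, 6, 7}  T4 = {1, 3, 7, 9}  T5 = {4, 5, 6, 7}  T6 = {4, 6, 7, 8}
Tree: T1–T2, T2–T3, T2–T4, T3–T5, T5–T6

Vertex coverage: the bags together contain {1, 2, 3, 4, 5, 6, 7, 8, 9}, the full vertex set. Edge coverage: each edge of G has both endpoints in at least one bag. Running intersection: for every vertex, the bags containing it form a connected subtree. All three properties hold, so this is a valid tree decomposition of width max|bag| − 1 = 3, and hence tw(G) ≤ 3.

Yes; width 3.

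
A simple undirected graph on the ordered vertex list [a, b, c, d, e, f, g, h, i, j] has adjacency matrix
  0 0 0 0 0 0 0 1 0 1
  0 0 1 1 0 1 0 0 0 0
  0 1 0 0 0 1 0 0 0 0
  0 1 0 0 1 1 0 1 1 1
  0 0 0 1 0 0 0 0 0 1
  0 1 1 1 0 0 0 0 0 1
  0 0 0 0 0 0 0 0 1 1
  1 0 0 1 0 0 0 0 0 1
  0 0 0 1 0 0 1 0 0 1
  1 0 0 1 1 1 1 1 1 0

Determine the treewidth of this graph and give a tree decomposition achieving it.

Every bag has size at most 3, so the width is 3 − 1 = 2 and tw(G) ≤ 2. For the lower bound, the 3 vertices {d, e, j} are pairwise adjacent, and any tree decomposition puts a clique entirely inside one bag — forcing width ≥ 2. Therefore the treewidth is 2.

Treewidth 2.
Bags: B1 = {d, h, j}  B2 = {a, h, j}  B3 = {d, f, j}  B4 = {b, d, f}  B5 = {d, i, j}  B6 = {b, c, f}  B7 = {g, i, j}  B8 = {d, e, j}
Tree: B1–B2, B1–B3, B3–B4, B3–B5, B4–B6, B5–B7, B3–B8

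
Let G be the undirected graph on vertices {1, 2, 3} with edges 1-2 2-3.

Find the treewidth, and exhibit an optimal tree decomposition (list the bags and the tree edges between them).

Treewidth 1.
Bags: B1 = {1, 2}  B2 = {2, 3}
Tree: B1–B2

Every bag has size at most 2, so the width is 2 − 1 = 1 and tw(G) ≤ 1. G has an edge, so its treewidth is at least 1. The upper and lower bounds meet at 1, so that is the treewidth.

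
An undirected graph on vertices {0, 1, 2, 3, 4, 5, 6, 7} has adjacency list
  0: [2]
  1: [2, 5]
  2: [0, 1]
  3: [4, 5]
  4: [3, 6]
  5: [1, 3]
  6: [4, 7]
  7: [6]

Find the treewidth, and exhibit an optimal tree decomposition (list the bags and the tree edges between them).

Each bag holds 2 vertices, so the decomposition has width 1, which upper-bounds the treewidth. G has an edge, so its treewidth is at least 1. Combining the bounds, tw(G) = 1.

Treewidth 1.
One such decomposition:
Bags: B1 = {6, 7}  B2 = {4, 6}  B3 = {3, 4}  B4 = {3, 5}  B5 = {1, 5}  B6 = {1, 2}  B7 = {0, 2}
Tree: B1–B2, B2–B3, B3–B4, B4–B5, B5–B6, B6–B7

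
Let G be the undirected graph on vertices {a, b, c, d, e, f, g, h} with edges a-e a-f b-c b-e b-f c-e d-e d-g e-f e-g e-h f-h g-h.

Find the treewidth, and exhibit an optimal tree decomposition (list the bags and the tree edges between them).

Treewidth 2.
One such decomposition:
Bags: B1 = {b, e, f}  B2 = {e, f, h}  B3 = {e, g, h}  B4 = {d, e, g}  B5 = {b, c, e}  B6 = {a, e, f}
Tree: B1–B2, B2–B3, B3–B4, B1–B5, B1–B6

The largest bag has 3 vertices, giving width 2; this decomposition certifies tw(G) ≤ 2. Conversely, {d, e, g} is a clique of size 3, and the vertices of any clique must share a bag in every tree decomposition; so some bag has ≥ 3 vertices and tw(G) ≥ 2. Combining the bounds, tw(G) = 2.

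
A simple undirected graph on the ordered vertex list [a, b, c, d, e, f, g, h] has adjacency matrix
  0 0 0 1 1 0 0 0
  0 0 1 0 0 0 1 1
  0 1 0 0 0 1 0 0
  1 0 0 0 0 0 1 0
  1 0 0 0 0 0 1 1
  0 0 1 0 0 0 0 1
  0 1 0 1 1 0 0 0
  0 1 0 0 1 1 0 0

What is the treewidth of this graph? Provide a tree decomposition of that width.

Treewidth 2.
One optimal decomposition is:
Bags: B1 = {a, d, e}  B2 = {d, e, g}  B3 = {e, g, h}  B4 = {b, g, h}  B5 = {b, f, h}  B6 = {b, c, f}
Tree: B1–B2, B2–B3, B3–B4, B4–B5, B5–B6

Every bag has size at most 3, so the width is 3 − 1 = 2 and tw(G) ≤ 2. The edges a–d–g–e–a form a cycle, so G is not a tree and its treewidth is at least 2. Hence tw(G) = 2 exactly.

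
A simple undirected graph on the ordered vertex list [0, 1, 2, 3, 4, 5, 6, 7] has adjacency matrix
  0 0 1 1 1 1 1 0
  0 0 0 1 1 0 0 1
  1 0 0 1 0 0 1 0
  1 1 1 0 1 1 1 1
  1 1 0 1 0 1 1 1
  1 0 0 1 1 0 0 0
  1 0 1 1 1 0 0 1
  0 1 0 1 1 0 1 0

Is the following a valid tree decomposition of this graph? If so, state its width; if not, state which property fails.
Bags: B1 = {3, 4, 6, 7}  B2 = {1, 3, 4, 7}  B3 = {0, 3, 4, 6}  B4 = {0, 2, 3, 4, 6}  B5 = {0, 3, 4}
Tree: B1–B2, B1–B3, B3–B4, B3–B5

A tree decomposition must satisfy three properties: every vertex lies in some bag; for every edge, both endpoints lie together in some bag; and for every vertex, the bags containing it form a connected subtree. Here vertex 5 appears in no bag, so the decomposition is invalid.

No — vertex 5 appears in no bag.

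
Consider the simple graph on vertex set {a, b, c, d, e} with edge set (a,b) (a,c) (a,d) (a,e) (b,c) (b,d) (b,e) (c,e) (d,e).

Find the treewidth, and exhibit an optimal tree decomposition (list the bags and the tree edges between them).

The largest bag has 4 vertices, giving width 3; this decomposition certifies tw(G) ≤ 3. Conversely, {a, b, d, e} is a clique of size 4, and the vertices of any clique must share a bag in every tree decomposition; so some bag has ≥ 4 vertices and tw(G) ≥ 3. Combining the bounds, tw(G) = 3.

Treewidth 3.
Bags: B1 = {a, b, c, e}  B2 = {a, b, d, e}
Tree: B1–B2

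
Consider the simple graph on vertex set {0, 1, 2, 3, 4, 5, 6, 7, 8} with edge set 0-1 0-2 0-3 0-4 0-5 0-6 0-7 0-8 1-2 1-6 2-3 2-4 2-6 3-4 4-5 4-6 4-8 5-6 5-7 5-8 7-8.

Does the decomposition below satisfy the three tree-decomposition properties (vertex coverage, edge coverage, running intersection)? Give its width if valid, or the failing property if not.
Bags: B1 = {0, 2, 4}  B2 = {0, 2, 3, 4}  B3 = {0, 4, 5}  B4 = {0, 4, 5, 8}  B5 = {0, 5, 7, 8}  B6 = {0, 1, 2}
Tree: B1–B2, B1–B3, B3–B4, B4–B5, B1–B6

No — vertex 6 appears in no bag.

A tree decomposition must satisfy three properties: every vertex lies in some bag; for every edge, both endpoints lie together in some bag; and for every vertex, the bags containing it form a connected subtree. Here vertex 6 appears in no bag, so the decomposition is invalid.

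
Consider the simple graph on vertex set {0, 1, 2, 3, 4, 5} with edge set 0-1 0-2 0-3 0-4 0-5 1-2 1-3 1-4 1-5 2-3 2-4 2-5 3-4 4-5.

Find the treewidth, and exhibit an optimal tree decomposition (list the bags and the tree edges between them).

Each bag holds 5 vertices, so the decomposition has width 4, which upper-bounds the treewidth. On the other hand G contains the 5-clique {0, 1, 2, 3, 4}. A clique must lie in a single bag of any decomposition, so no decomposition can have width below 4. Hence tw(G) = 4 exactly.

Treewidth 4.
One such decomposition:
Bags: B1 = {0, 1, 2, 4, 5}  B2 = {0, 1, 2, 3, 4}
Tree: B1–B2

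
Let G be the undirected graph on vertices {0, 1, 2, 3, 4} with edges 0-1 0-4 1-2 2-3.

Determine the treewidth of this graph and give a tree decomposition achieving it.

Treewidth 1.
One such decomposition:
Bags: B1 = {2, 3}  B2 = {1, 2}  B3 = {0, 1}  B4 = {0, 4}
Tree: B1–B2, B2–B3, B3–B4

Every bag has size at most 2, so the width is 2 − 1 = 1 and tw(G) ≤ 1. Any graph with an edge has treewidth ≥ 1, and G has the edge 3–2. Therefore the treewidth is 1.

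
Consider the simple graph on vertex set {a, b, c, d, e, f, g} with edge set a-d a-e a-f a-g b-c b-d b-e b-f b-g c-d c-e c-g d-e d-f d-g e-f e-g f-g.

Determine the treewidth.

A width-4 tree decomposition is:
Bags: B1 = {b, d, e, f, g}  B2 = {b, c, d, e, g}  B3 = {a, d, e, f, g}
Tree: B1–B2, B1–B3
The largest bag has 5 vertices, giving width 4; this decomposition certifies tw(G) ≤ 4. For the lower bound, the 5 vertices {b, c, d, e, g} are pairwise adjacent, and any tree decomposition puts a clique entirely inside one bag — forcing width ≥ 4. Combining the bounds, tw(G) = 4.

4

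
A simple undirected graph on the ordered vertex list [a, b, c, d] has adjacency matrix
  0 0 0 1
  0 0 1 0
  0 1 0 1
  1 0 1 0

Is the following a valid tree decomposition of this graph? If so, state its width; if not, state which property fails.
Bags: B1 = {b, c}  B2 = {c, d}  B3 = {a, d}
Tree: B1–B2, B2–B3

Every vertex of G appears in some bag (union = {a, b, c, d}); every edge is covered by a bag; and for each vertex v the set of bags containing v is connected in the bag tree. The decomposition is therefore valid. The largest bag has 2 vertices, so the width is 1.

Yes; width 1.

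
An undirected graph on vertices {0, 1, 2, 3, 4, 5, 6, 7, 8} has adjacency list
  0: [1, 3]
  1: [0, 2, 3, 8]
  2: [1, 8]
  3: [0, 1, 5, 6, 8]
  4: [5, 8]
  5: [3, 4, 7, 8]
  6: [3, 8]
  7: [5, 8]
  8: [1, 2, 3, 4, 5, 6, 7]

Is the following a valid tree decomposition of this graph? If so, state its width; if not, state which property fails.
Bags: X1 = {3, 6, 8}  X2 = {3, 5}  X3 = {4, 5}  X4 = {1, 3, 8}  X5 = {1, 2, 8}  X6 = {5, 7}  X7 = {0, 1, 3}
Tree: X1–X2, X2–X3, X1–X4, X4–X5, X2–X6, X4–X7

No — edge (8,5) lies in no bag.

A tree decomposition must satisfy three properties: every vertex lies in some bag; for every edge, both endpoints lie together in some bag; and for every vertex, the bags containing it form a connected subtree. Here edge (8,5) lies in no bag, so the decomposition is invalid.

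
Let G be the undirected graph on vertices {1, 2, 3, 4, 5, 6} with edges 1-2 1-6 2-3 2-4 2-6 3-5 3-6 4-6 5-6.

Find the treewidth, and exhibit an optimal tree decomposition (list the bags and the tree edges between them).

Every bag has size at most 3, so the width is 3 − 1 = 2 and tw(G) ≤ 2. Conversely, {1, 2, 6} is a clique of size 3, and the vertices of any clique must share a bag in every tree decomposition; so some bag has ≥ 3 vertices and tw(G) ≥ 2. The upper and lower bounds meet at 2, so that is the treewidth.

Treewidth 2.
Bags: B1 = {2, 3, 6}  B2 = {2, 4, 6}  B3 = {1, 2, 6}  B4 = {3, 5, 6}
Tree: B1–B2, B2–B3, B1–B4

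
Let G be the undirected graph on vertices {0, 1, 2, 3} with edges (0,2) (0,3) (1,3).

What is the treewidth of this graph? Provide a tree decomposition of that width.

The largest bag has 2 vertices, giving width 1; this decomposition certifies tw(G) ≤ 1. Any graph with an edge has treewidth ≥ 1, and G has the edge 1–3. The upper and lower bounds meet at 1, so that is the treewidth.

Treewidth 1.
One optimal decomposition is:
Bags: B1 = {1, 3}  B2 = {0, 3}  B3 = {0, 2}
Tree: B1–B2, B2–B3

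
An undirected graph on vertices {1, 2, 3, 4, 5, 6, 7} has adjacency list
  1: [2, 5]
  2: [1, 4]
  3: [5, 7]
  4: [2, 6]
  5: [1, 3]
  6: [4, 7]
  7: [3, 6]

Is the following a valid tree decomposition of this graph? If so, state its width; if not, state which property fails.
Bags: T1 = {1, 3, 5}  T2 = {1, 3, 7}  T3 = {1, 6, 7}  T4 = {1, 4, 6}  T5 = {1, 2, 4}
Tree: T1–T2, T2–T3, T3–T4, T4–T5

Checking the three conditions: (i) the bags cover all of {1, 2, 3, 4, 5, 6, 7}; (ii) for each edge, some bag contains both endpoints; (iii) the bags containing any fixed vertex form a subtree. All hold, so the decomposition is valid with width 3 − 1 = 2.

Yes; width 2.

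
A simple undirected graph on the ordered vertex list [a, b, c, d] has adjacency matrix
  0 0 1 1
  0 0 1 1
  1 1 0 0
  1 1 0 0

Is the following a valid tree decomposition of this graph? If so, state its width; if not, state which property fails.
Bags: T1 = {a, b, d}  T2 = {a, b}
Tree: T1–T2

A tree decomposition must satisfy three properties: every vertex lies in some bag; for every edge, both endpoints lie together in some bag; and for every vertex, the bags containing it form a connected subtree. Here vertex c appears in no bag, so the decomposition is invalid.

No — vertex c appears in no bag.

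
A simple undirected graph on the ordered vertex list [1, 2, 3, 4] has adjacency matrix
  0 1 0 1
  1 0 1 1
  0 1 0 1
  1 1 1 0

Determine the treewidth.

A width-2 tree decomposition is:
Bags: B1 = {1, 2, 4}  B2 = {2, 3, 4}
Tree: B1–B2
Each bag holds 3 vertices, so the decomposition has width 2, which upper-bounds the treewidth. Conversely, {1, 2, 4} is a clique of size 3, and the vertices of any clique must share a bag in every tree decomposition; so some bag has ≥ 3 vertices and tw(G) ≥ 2. Combining the bounds, tw(G) = 2.

2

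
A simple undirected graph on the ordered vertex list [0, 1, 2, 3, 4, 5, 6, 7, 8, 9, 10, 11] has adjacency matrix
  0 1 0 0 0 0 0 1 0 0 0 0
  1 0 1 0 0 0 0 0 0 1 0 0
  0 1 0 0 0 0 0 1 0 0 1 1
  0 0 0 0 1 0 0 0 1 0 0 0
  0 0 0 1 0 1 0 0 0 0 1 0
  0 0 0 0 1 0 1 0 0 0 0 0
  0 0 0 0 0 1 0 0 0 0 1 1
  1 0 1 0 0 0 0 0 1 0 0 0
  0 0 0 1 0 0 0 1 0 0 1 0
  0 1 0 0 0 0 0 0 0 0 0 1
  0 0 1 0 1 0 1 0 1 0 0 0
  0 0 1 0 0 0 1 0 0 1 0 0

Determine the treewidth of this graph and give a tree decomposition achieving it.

Every bag has size at most 4, so the width is 4 − 1 = 3 and tw(G) ≤ 3. For the lower bound: the 4 vertex sets {0,1,9}, {11}, {2}, {6,7,8,10} are disjoint, each induces a connected subgraph, and every pair is joined by at least one edge of G. Contracting each set to a single vertex therefore yields K_{4} as a minor, and since treewidth is minor-monotone, tw(G) ≥ tw(K_{4}) = 3. Therefore the treewidth is 3.

Treewidth 3.
One optimal decomposition is:
Bags: B1 = {0, 1, 9, 11}  B2 = {0, 1, 2, 11}  B3 = {0, 2, 7, 11}  B4 = {2, 6, 7, 11}  B5 = {2, 6, 7, 10}  B6 = {6, 7, 8, 10}  B7 = {5, 6, 8, 10}  B8 = {4, 5, 8, 10}  B9 = {3, 4, 5, 8}
Tree: B1–B2, B2–B3, B3–B4, B4–B5, B5–B6, B6–B7, B7–B8, B8–B9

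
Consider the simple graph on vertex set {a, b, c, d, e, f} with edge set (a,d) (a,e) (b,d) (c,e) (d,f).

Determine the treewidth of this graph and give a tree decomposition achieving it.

The largest bag has 2 vertices, giving width 1; this decomposition certifies tw(G) ≤ 1. G has an edge, so its treewidth is at least 1. Hence tw(G) = 1 exactly.

Treewidth 1.
Bags: B1 = {a, d}  B2 = {b, d}  B3 = {a, e}  B4 = {c, e}  B5 = {d, f}
Tree: B1–B2, B1–B3, B3–B4, B1–B5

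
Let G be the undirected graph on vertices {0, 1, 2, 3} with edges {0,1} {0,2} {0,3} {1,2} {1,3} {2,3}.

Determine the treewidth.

A width-3 tree decomposition is:
Bags: B1 = {0, 1, 2, 3}
Tree: (single bag)
With just one bag of size 4, the width is 4 − 1 = 3, so tw(G) ≤ 3. Conversely, {0, 1, 2, 3} is a clique of size 4, and the vertices of any clique must share a bag in every tree decomposition; so some bag has ≥ 4 vertices and tw(G) ≥ 3. Therefore the treewidth is 3.

3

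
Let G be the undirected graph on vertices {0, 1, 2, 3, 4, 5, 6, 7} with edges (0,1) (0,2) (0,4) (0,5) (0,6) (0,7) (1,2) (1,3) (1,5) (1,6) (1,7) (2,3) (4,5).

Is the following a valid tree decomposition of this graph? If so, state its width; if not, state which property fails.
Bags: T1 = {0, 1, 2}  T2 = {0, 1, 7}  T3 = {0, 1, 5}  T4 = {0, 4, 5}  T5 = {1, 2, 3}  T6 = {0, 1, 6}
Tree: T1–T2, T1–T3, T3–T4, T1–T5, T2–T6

Vertex coverage: the bags together contain {0, 1, 2, 3, 4, 5, 6, 7}, the full vertex set. Edge coverage: each edge of G has both endpoints in at least one bag. Running intersection: for every vertex, the bags containing it form a connected subtree. All three properties hold, so this is a valid tree decomposition of width max|bag| − 1 = 2, and hence tw(G) ≤ 2.

Yes; width 2.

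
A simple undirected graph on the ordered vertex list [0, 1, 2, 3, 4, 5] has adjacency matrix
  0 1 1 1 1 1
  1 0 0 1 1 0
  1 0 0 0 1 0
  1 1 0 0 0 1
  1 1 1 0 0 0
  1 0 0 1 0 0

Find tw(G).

A width-2 tree decomposition is:
Bags: B1 = {0, 1, 4}  B2 = {0, 2, 4}  B3 = {0, 1, 3}  B4 = {0, 3, 5}
Tree: B1–B2, B1–B3, B3–B4
Every bag has size at most 3, so the width is 3 − 1 = 2 and tw(G) ≤ 2. On the other hand G contains the 3-clique {0, 1, 3}. A clique must lie in a single bag of any decomposition, so no decomposition can have width below 2. Therefore the treewidth is 2.

2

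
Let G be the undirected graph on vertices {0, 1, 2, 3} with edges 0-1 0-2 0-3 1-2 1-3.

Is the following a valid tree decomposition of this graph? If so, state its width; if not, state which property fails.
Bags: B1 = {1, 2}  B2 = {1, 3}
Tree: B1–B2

A tree decomposition must satisfy three properties: every vertex lies in some bag; for every edge, both endpoints lie together in some bag; and for every vertex, the bags containing it form a connected subtree. Here vertex 0 appears in no bag, so the decomposition is invalid.

No — vertex 0 appears in no bag.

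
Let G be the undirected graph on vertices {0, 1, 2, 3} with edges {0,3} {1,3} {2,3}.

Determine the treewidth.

1

A width-1 tree decomposition is:
Bags: B1 = {1, 3}  B2 = {2, 3}  B3 = {0, 3}
Tree: B1–B2, B2–B3
Every bag has size at most 2, so the width is 2 − 1 = 1 and tw(G) ≤ 1. Any graph with an edge has treewidth ≥ 1, and G has the edge 1–3. Combining the bounds, tw(G) = 1.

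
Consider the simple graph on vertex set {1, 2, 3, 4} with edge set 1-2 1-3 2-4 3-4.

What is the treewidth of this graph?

2

A width-2 tree decomposition is:
Bags: B1 = {1, 3, 4}  B2 = {1, 2, 4}
Tree: B1–B2
The largest bag has 3 vertices, giving width 2; this decomposition certifies tw(G) ≤ 2. The edges 1–3–4–2–1 form a cycle, so G is not a tree and its treewidth is at least 2. Hence tw(G) = 2 exactly.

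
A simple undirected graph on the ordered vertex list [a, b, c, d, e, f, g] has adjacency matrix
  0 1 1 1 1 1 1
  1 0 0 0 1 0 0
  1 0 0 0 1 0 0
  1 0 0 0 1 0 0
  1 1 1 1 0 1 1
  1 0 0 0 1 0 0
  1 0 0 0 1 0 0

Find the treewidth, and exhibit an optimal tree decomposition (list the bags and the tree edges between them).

Treewidth 2.
One optimal decomposition is:
Bags: B1 = {a, d, e}  B2 = {a, c, e}  B3 = {a, e, g}  B4 = {a, e, f}  B5 = {a, b, e}
Tree: B1–B2, B2–B3, B2–B4, B3–B5

Each bag holds 3 vertices, so the decomposition has width 2, which upper-bounds the treewidth. For the lower bound, the 3 vertices {a, d, e} are pairwise adjacent, and any tree decomposition puts a clique entirely inside one bag — forcing width ≥ 2. The upper and lower bounds meet at 2, so that is the treewidth.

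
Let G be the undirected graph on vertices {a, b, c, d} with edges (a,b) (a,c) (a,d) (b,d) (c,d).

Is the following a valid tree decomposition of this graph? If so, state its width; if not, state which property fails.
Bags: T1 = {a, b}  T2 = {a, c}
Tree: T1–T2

No — vertex d appears in no bag.

A tree decomposition must satisfy three properties: every vertex lies in some bag; for every edge, both endpoints lie together in some bag; and for every vertex, the bags containing it form a connected subtree. Here vertex d appears in no bag, so the decomposition is invalid.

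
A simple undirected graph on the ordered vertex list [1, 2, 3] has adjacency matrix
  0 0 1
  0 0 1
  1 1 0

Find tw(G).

A width-1 tree decomposition is:
Bags: B1 = {2, 3}  B2 = {1, 3}
Tree: B1–B2
Every bag has size at most 2, so the width is 2 − 1 = 1 and tw(G) ≤ 1. Any graph with an edge has treewidth ≥ 1, and G has the edge 2–3. Therefore the treewidth is 1.

1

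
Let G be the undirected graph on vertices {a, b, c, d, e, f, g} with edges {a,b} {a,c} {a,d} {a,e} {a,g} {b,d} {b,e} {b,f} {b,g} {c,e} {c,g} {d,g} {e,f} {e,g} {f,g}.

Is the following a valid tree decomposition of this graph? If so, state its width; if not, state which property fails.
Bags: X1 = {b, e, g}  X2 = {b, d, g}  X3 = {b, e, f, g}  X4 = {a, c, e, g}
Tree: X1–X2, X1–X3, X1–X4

A tree decomposition must satisfy three properties: every vertex lies in some bag; for every edge, both endpoints lie together in some bag; and for every vertex, the bags containing it form a connected subtree. Here edge (a,b) lies in no bag, so the decomposition is invalid.

No — edge (a,b) lies in no bag.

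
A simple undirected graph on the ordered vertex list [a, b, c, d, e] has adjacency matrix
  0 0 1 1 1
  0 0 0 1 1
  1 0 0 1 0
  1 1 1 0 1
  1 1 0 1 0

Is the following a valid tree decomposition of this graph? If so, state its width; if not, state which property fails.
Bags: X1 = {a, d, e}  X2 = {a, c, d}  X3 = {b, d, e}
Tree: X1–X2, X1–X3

Yes; width 2.

Checking the three conditions: (i) the bags cover all of {a, b, c, d, e}; (ii) for each edge, some bag contains both endpoints; (iii) the bags containing any fixed vertex form a subtree. All hold, so the decomposition is valid with width 3 − 1 = 2.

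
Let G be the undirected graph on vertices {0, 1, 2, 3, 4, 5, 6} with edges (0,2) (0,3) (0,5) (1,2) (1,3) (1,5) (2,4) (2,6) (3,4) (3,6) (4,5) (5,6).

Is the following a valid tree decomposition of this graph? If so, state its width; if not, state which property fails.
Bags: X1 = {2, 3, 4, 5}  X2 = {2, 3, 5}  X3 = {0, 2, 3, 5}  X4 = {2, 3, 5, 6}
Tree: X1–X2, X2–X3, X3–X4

A tree decomposition must satisfy three properties: every vertex lies in some bag; for every edge, both endpoints lie together in some bag; and for every vertex, the bags containing it form a connected subtree. Here vertex 1 appears in no bag, so the decomposition is invalid.

No — vertex 1 appears in no bag.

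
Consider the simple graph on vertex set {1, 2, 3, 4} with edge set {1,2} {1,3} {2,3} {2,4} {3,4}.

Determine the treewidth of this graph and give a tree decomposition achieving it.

Treewidth 2.
One optimal decomposition is:
Bags: B1 = {1, 2, 3}  B2 = {2, 3, 4}
Tree: B1–B2

Each bag holds 3 vertices, so the decomposition has width 2, which upper-bounds the treewidth. Conversely, {1, 2, 3} is a clique of size 3, and the vertices of any clique must share a bag in every tree decomposition; so some bag has ≥ 3 vertices and tw(G) ≥ 2. Hence tw(G) = 2 exactly.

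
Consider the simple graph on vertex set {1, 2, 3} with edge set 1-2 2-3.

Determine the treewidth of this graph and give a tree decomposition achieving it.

Treewidth 1.
One such decomposition:
Bags: B1 = {1, 2}  B2 = {2, 3}
Tree: B1–B2

Every bag has size at most 2, so the width is 2 − 1 = 1 and tw(G) ≤ 1. G has an edge, so its treewidth is at least 1. Hence tw(G) = 1 exactly.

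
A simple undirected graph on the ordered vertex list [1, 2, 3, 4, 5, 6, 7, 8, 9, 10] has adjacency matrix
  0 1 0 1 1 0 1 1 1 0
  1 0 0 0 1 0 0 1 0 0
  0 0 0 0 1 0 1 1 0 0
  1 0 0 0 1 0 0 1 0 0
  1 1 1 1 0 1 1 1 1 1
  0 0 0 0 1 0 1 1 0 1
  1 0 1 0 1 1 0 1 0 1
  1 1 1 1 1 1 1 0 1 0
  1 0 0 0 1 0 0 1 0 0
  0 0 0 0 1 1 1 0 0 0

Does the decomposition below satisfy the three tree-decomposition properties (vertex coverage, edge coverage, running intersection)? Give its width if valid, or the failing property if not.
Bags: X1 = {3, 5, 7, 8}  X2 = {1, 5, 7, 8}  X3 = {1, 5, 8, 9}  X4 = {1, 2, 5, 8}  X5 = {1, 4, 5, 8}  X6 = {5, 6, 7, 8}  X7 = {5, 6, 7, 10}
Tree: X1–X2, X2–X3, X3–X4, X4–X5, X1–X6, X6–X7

Vertex coverage: the bags together contain {1, 2, 3, 4, 5, 6, 7, 8, 9, 10}, the full vertex set. Edge coverage: each edge of G has both endpoints in at least one bag. Running intersection: for every vertex, the bags containing it form a connected subtree. All three properties hold, so this is a valid tree decomposition of width max|bag| − 1 = 3, and hence tw(G) ≤ 3.

Yes; width 3.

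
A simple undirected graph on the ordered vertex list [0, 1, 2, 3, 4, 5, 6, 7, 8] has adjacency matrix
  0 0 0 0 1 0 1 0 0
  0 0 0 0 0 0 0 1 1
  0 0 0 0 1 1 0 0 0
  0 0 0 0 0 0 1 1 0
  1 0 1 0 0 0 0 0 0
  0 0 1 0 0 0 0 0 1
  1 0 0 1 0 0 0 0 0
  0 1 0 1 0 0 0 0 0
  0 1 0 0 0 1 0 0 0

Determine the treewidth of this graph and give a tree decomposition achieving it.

Each bag holds 3 vertices, so the decomposition has width 2, which upper-bounds the treewidth. The edges 3–7–1–8–5–2–4–0–6–3 form a cycle, so G is not a tree and its treewidth is at least 2. Combining the bounds, tw(G) = 2.

Treewidth 2.
One such decomposition:
Bags: B1 = {1, 3, 7}  B2 = {1, 3, 8}  B3 = {3, 5, 8}  B4 = {2, 3, 5}  B5 = {2, 3, 4}  B6 = {0, 3, 4}  B7 = {0, 3, 6}
Tree: B1–B2, B2–B3, B3–B4, B4–B5, B5–B6, B6–B7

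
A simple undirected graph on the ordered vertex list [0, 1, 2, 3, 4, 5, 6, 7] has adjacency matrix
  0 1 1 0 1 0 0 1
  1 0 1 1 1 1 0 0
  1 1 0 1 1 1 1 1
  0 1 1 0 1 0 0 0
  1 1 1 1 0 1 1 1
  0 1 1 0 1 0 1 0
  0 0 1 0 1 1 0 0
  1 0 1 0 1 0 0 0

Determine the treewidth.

A width-3 tree decomposition is:
Bags: B1 = {1, 2, 3, 4}  B2 = {0, 1, 2, 4}  B3 = {1, 2, 4, 5}  B4 = {0, 2, 4, 7}  B5 = {2, 4, 5, 6}
Tree: B1–B2, B1–B3, B2–B4, B3–B5
Each bag holds 4 vertices, so the decomposition has width 3, which upper-bounds the treewidth. For the lower bound, the 4 vertices {0, 1, 2, 4} are pairwise adjacent, and any tree decomposition puts a clique entirely inside one bag — forcing width ≥ 3. Therefore the treewidth is 3.

3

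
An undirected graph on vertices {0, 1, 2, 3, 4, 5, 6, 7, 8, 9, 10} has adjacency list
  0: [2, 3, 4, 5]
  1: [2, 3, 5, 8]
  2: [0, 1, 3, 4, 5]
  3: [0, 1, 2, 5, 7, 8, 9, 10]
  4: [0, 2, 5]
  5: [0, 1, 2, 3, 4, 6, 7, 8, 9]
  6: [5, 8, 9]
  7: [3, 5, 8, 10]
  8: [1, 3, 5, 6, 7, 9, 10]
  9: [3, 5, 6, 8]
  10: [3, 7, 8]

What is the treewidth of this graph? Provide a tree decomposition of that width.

The largest bag has 4 vertices, giving width 3; this decomposition certifies tw(G) ≤ 3. On the other hand G contains the 4-clique {3, 7, 8, 10}. A clique must lie in a single bag of any decomposition, so no decomposition can have width below 3. Hence tw(G) = 3 exactly.

Treewidth 3.
One optimal decomposition is:
Bags: B1 = {1, 2, 3, 5}  B2 = {1, 3, 5, 8}  B3 = {3, 5, 8, 9}  B4 = {3, 5, 7, 8}  B5 = {5, 6, 8, 9}  B6 = {0, 2, 3, 5}  B7 = {0, 2, 4, 5}  B8 = {3, 7, 8, 10}
Tree: B1–B2, B2–B3, B2–B4, B3–B5, B1–B6, B6–B7, B4–B8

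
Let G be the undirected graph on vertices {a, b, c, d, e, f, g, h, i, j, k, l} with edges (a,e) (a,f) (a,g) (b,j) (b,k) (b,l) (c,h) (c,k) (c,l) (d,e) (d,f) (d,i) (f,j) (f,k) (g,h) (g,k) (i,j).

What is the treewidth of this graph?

A width-3 tree decomposition is:
Bags: B1 = {a, d, e, i}  B2 = {a, d, f, i}  B3 = {a, f, i, j}  B4 = {a, f, g, j}  B5 = {f, g, j, k}  B6 = {b, g, j, k}  B7 = {b, g, h, k}  B8 = {b, c, h, k}  B9 = {b, c, h, l}
Tree: B1–B2, B2–B3, B3–B4, B4–B5, B5–B6, B6–B7, B7–B8, B8–B9
The largest bag has 4 vertices, giving width 3; this decomposition certifies tw(G) ≤ 3. For the lower bound: the 4 vertex sets {d,e,i}, {a}, {f}, {b,g,j,k} are disjoint, each induces a connected subgraph, and every pair is joined by at least one edge of G. Contracting each set to a single vertex therefore yields K_{4} as a minor, and since treewidth is minor-monotone, tw(G) ≥ tw(K_{4}) = 3. Combining the bounds, tw(G) = 3.

3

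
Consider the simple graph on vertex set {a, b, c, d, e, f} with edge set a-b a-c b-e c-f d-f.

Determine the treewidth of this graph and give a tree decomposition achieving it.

Treewidth 1.
One such decomposition:
Bags: B1 = {b, e}  B2 = {a, b}  B3 = {a, c}  B4 = {c, f}  B5 = {d, f}
Tree: B1–B2, B2–B3, B3–B4, B4–B5

Every bag has size at most 2, so the width is 2 − 1 = 1 and tw(G) ≤ 1. G has an edge, so its treewidth is at least 1. Hence tw(G) = 1 exactly.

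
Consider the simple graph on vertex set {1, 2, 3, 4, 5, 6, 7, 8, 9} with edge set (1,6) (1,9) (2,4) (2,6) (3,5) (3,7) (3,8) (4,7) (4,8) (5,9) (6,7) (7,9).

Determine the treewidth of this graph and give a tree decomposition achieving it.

The largest bag has 4 vertices, giving width 3; this decomposition certifies tw(G) ≤ 3. For the lower bound: the 4 vertex sets {3,5,8}, {9}, {7}, {1,2,4,6} are disjoint, each induces a connected subgraph, and every pair is joined by at least one edge of G. Contracting each set to a single vertex therefore yields K_{4} as a minor, and since treewidth is minor-monotone, tw(G) ≥ tw(K_{4}) = 3. Therefore the treewidth is 3.

Treewidth 3.
One optimal decomposition is:
Bags: B1 = {3, 5, 8, 9}  B2 = {3, 7, 8, 9}  B3 = {4, 7, 8, 9}  B4 = {1, 4, 7, 9}  B5 = {1, 4, 6, 7}  B6 = {1, 2, 4, 6}
Tree: B1–B2, B2–B3, B3–B4, B4–B5, B5–B6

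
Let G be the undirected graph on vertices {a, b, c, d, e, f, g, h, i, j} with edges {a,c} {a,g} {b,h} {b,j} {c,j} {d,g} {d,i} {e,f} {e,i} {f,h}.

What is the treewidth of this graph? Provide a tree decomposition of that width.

The largest bag has 3 vertices, giving width 2; this decomposition certifies tw(G) ≤ 2. The edges g–d–i–e–f–h–b–j–c–a–g form a cycle, so G is not a tree and its treewidth is at least 2. Hence tw(G) = 2 exactly.

Treewidth 2.
One such decomposition:
Bags: B1 = {d, g, i}  B2 = {e, g, i}  B3 = {e, f, g}  B4 = {f, g, h}  B5 = {b, g, h}  B6 = {b, g, j}  B7 = {c, g, j}  B8 = {a, c, g}
Tree: B1–B2, B2–B3, B3–B4, B4–B5, B5–B6, B6–B7, B7–B8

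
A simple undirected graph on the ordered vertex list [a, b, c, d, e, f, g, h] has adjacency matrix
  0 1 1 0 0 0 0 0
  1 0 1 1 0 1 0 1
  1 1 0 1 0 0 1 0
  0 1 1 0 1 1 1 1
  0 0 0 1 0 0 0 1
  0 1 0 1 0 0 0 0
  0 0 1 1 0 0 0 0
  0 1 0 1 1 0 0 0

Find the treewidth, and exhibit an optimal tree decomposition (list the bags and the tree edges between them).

Every bag has size at most 3, so the width is 3 − 1 = 2 and tw(G) ≤ 2. Conversely, {c, d, g} is a clique of size 3, and the vertices of any clique must share a bag in every tree decomposition; so some bag has ≥ 3 vertices and tw(G) ≥ 2. Combining the bounds, tw(G) = 2.

Treewidth 2.
One optimal decomposition is:
Bags: B1 = {c, d, g}  B2 = {b, c, d}  B3 = {b, d, f}  B4 = {a, b, c}  B5 = {b, d, h}  B6 = {d, e, h}
Tree: B1–B2, B2–B3, B2–B4, B2–B5, B5–B6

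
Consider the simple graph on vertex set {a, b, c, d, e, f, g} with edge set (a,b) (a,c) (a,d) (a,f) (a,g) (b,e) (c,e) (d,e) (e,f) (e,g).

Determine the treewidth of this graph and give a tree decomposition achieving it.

Treewidth 2.
One such decomposition:
Bags: B1 = {a, c, e}  B2 = {a, b, e}  B3 = {a, d, e}  B4 = {a, e, g}  B5 = {a, e, f}
Tree: B1–B2, B2–B3, B3–B4, B4–B5

Every bag has size at most 3, so the width is 3 − 1 = 2 and tw(G) ≤ 2. The edges e–c–a–b–e form a cycle, so G is not a tree and its treewidth is at least 2. The upper and lower bounds meet at 2, so that is the treewidth.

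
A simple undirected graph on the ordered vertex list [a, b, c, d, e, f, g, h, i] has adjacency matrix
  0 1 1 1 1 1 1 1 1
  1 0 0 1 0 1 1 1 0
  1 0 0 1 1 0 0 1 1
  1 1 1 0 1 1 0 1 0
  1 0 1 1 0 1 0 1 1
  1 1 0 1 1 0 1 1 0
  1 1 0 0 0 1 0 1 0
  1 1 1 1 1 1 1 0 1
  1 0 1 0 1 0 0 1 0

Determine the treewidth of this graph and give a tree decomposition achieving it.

Treewidth 4.
One such decomposition:
Bags: B1 = {a, c, d, e, h}  B2 = {a, d, e, f, h}  B3 = {a, b, d, f, h}  B4 = {a, b, f, g, h}  B5 = {a, c, e, h, i}
Tree: B1–B2, B2–B3, B3–B4, B1–B5

Every bag has size at most 5, so the width is 5 − 1 = 4 and tw(G) ≤ 4. For the lower bound, the 5 vertices {a, c, d, e, h} are pairwise adjacent, and any tree decomposition puts a clique entirely inside one bag — forcing width ≥ 4. Hence tw(G) = 4 exactly.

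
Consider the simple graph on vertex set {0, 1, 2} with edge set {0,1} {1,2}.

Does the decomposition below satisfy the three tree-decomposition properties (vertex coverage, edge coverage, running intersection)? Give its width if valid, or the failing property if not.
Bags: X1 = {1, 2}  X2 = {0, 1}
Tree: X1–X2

Checking the three conditions: (i) the bags cover all of {0, 1, 2}; (ii) for each edge, some bag contains both endpoints; (iii) the bags containing any fixed vertex form a subtree. All hold, so the decomposition is valid with width 2 − 1 = 1.

Yes; width 1.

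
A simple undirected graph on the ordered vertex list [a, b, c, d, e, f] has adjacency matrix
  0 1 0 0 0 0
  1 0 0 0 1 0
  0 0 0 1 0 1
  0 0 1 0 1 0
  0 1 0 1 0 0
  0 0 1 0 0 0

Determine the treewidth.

A width-1 tree decomposition is:
Bags: B1 = {a, b}  B2 = {b, e}  B3 = {d, e}  B4 = {c, d}  B5 = {c, f}
Tree: B1–B2, B2–B3, B3–B4, B4–B5
Each bag holds 2 vertices, so the decomposition has width 1, which upper-bounds the treewidth. Any graph with an edge has treewidth ≥ 1, and G has the edge a–b. Therefore the treewidth is 1.

1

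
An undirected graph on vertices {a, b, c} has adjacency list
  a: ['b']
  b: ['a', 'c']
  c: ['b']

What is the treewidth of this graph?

1

A width-1 tree decomposition is:
Bags: B1 = {b, c}  B2 = {a, b}
Tree: B1–B2
Each bag holds 2 vertices, so the decomposition has width 1, which upper-bounds the treewidth. Any graph with an edge has treewidth ≥ 1, and G has the edge c–b. The upper and lower bounds meet at 1, so that is the treewidth.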